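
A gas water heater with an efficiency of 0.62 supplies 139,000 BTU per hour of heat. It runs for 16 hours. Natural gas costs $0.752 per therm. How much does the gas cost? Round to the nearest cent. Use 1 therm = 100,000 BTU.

Heat delivered = 139,000 BTU/h × 16 h = 2,224,000 BTU
Gas input = 2,224,000 / 0.62 = 3,587,097 BTU
= 3,587,097 / 100,000 = 35.87 therm
Cost = 35.87 × $0.752/therm = $26.97

$26.97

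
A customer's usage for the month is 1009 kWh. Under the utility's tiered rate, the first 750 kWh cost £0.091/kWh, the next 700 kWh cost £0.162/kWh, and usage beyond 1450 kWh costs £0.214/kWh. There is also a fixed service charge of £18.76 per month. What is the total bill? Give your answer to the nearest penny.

First 750 kWh × £0.091 = £68.25
Next 259 kWh × £0.162 = £41.96
Remaining tier: 0 kWh (not reached)
Energy charge = £110.21; + service £18.76 = £128.97

£128.97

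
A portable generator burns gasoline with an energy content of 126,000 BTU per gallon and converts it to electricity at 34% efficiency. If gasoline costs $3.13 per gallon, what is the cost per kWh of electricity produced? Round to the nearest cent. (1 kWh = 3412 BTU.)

$0.25

Electrical output per gallon = 126,000 BTU × 0.34 / 3412 BTU/kWh = 12.56 kWh
Cost per kWh = $3.13 / 12.56 kWh = $0.249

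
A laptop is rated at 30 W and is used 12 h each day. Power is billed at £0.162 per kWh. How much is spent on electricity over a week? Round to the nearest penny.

£0.41

Energy = 30 W × 12 h/day × 7 days = 2,520 Wh = 2.52 kWh
Cost = 2.52 kWh × £0.162/kWh = £0.41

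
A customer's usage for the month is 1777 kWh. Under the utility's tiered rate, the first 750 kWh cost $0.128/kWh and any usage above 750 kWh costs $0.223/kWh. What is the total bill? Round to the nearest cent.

First 750 kWh × $0.128 = $96.00
Remaining 1027 kWh × $0.223 = $229.02
Total = $325.02

$325.02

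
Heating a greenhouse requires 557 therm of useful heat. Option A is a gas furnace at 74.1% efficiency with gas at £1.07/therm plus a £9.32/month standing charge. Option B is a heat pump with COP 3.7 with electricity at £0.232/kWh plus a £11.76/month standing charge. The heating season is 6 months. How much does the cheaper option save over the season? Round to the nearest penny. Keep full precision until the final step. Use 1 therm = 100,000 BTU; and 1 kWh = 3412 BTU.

£233.94

Heat load = 557 therm × 100,000 = 55,700,000 BTU
Gas: input = 55,700,000 / 0.741 = 75,168,691 BTU = 751.7 therm → 751.7 × £1.07 = £804.30; + 6 × £9.32 standing = £860.22
Heat pump: 55,700,000 BTU / 3412 = 16,320 kWh heat; / 3.7 = 4,412 kWh in → × £0.232 = £1,023.61; + 6 × £11.76 standing = £1,094.17
Difference = |£860.22 − £1,094.17| = £233.94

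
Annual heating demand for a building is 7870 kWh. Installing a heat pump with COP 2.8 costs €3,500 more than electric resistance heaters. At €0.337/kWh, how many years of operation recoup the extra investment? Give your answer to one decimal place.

2.1 years

Resistance: 7870 kWh × €0.337 = €2,652.19/yr
Heat pump: 7870 / 2.8 = 2811 kWh in → × €0.337 = €947.21/yr
Annual savings = €1,704.98
Payback = €3,500 / €1,704.98 = 2.05 years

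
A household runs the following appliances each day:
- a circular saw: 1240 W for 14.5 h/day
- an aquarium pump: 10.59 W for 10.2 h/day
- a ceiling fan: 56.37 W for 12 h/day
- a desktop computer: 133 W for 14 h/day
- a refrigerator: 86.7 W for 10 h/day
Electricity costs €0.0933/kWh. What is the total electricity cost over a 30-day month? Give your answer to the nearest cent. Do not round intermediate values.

circular saw: 1240 W × 14.5 h × 30 d = 539,400 Wh = 539.4 kWh
aquarium pump: 10.59 W × 10.2 h × 30 d = 3,241 Wh = 3.241 kWh
ceiling fan: 56.37 W × 12 h × 30 d = 20,293 Wh = 20.29 kWh
desktop computer: 133 W × 14 h × 30 d = 55,860 Wh = 55.86 kWh
refrigerator: 86.7 W × 10 h × 30 d = 26,010 Wh = 26.01 kWh
Total energy = 539.4 + 3.241 + 20.29 + 55.86 + 26.01 = 644.8 kWh
Cost = 644.8 kWh × €0.0933 = €60.16

€60.16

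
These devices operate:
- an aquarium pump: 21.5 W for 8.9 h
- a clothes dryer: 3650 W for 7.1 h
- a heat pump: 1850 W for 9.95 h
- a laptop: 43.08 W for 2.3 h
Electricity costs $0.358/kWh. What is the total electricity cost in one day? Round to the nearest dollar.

$16

aquarium pump: 21.5 W × 8.9 h = 191 Wh = 0.1913 kWh
clothes dryer: 3650 W × 7.1 h = 25,915 Wh = 25.91 kWh
heat pump: 1850 W × 9.95 h = 18,408 Wh = 18.41 kWh
laptop: 43.08 W × 2.3 h = 99 Wh = 0.09908 kWh
Total energy = 0.1913 + 25.91 + 18.41 + 0.09908 = 44.61 kWh
Cost = 44.61 kWh × $0.358 = $15.97 ≈ $16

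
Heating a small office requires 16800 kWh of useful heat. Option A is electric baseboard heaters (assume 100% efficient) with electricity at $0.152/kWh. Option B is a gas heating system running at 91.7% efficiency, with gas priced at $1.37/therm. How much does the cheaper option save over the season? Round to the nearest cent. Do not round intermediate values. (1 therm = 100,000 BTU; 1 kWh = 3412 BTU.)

$1697.21

Heat load = 16800 kWh × 3412 = 57,321,600 BTU
Gas: input = 57,321,600 / 0.917 = 62,509,924 BTU = 625.1 therm → 625.1 × $1.37 = $856.39
Electric: 57,321,600 BTU / 3412 = 16,800 kWh → × $0.152 = $2,553.60
Difference = |$856.39 − $2,553.60| = $1,697.21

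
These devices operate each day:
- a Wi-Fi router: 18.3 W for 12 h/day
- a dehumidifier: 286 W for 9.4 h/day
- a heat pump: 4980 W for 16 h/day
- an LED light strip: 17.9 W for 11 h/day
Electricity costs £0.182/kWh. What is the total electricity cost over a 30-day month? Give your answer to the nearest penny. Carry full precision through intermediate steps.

Wi-Fi router: 18.3 W × 12 h × 30 d = 6,588 Wh = 6.588 kWh
dehumidifier: 286 W × 9.4 h × 30 d = 80,652 Wh = 80.65 kWh
heat pump: 4980 W × 16 h × 30 d = 2,390,400 Wh = 2,390 kWh
LED light strip: 17.9 W × 11 h × 30 d = 5,907 Wh = 5.907 kWh
Total energy = 6.588 + 80.65 + 2,390 + 5.907 = 2,484 kWh
Cost = 2,484 kWh × £0.182 = £452.01

£452.01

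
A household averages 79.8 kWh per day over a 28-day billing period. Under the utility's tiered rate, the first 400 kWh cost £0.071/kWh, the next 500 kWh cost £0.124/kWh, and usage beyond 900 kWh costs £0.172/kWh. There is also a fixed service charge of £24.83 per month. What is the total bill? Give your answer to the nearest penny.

Usage = 79.8 kWh/day × 28 days = 2234.4 kWh
First 400 kWh × £0.071 = £28.40
Next 500 kWh × £0.124 = £62.00
Remaining 1334.4 kWh × £0.172 = £229.52
Energy charge = £319.92; + service £24.83 = £344.75

£344.75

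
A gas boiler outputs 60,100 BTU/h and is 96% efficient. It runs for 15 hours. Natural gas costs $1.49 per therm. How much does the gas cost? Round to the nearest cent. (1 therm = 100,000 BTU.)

$13.99

Heat delivered = 60,100 BTU/h × 15 h = 901,500 BTU
Gas input = 901,500 / 0.96 = 939,062 BTU
= 939,062 / 100,000 = 9.391 therm
Cost = 9.391 × $1.49/therm = $13.99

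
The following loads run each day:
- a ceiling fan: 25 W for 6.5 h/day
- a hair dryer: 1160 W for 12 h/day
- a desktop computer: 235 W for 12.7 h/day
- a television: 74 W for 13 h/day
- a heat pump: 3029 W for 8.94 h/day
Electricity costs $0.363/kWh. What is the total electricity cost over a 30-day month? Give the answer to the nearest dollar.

$491

ceiling fan: 25 W × 6.5 h × 30 d = 4,875 Wh = 4.875 kWh
hair dryer: 1160 W × 12 h × 30 d = 417,600 Wh = 417.6 kWh
desktop computer: 235 W × 12.7 h × 30 d = 89,535 Wh = 89.53 kWh
television: 74 W × 13 h × 30 d = 28,860 Wh = 28.86 kWh
heat pump: 3029 W × 8.94 h × 30 d = 812,378 Wh = 812.4 kWh
Total energy = 4.875 + 417.6 + 89.53 + 28.86 + 812.4 = 1,353 kWh
Cost = 1,353 kWh × $0.363 = $491.23 ≈ $491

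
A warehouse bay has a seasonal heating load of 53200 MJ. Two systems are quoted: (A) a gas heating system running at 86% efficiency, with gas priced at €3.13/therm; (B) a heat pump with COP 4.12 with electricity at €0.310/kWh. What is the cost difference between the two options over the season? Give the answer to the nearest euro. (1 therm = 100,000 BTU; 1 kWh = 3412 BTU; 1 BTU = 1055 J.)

Heat load = 53200 MJ = 53,200,000,000 J / 1055 = 50,426,540 BTU
Gas: input = 50,426,540 / 0.86 = 58,635,512 BTU = 586.4 therm → 586.4 × €3.13 = €1,835.29
Heat pump: 50,426,540 BTU / 3412 = 14,780 kWh heat; / 4.12 = 3,587 kWh in → × €0.310 = €1,112.03
Difference = |€1,835.29 − €1,112.03| = €723.27 ≈ €723

€723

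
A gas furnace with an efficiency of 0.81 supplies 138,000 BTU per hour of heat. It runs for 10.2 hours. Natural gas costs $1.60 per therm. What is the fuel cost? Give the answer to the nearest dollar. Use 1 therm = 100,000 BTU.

Heat delivered = 138,000 BTU/h × 10.2 h = 1,407,600 BTU
Gas input = 1,407,600 / 0.81 = 1,737,778 BTU
= 1,737,778 / 100,000 = 17.38 therm
Cost = 17.38 × $1.60/therm = $27.80 ≈ $28

$28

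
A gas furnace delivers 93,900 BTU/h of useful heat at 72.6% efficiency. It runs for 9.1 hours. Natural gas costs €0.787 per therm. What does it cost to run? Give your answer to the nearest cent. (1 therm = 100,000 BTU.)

Heat delivered = 93,900 BTU/h × 9.1 h = 854,490 BTU
Gas input = 854,490 / 0.726 = 1,176,983 BTU
= 1,176,983 / 100,000 = 11.77 therm
Cost = 11.77 × €0.787/therm = €9.26

€9.26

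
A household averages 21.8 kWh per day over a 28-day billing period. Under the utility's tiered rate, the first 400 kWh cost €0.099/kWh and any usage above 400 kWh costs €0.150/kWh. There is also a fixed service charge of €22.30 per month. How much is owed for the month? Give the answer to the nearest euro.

Usage = 21.8 kWh/day × 28 days = 610.4 kWh
First 400 kWh × €0.099 = €39.60
Remaining 210.4 kWh × €0.150 = €31.56
Energy charge = €71.16; + service €22.30 = €93.46 ≈ €93

€93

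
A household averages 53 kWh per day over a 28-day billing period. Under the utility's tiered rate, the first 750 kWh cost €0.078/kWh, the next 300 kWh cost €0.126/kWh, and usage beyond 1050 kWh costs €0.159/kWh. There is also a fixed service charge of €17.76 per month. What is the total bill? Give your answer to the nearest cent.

Usage = 53 kWh/day × 28 days = 1484 kWh
First 750 kWh × €0.078 = €58.50
Next 300 kWh × €0.126 = €37.80
Remaining 434 kWh × €0.159 = €69.01
Energy charge = €165.31; + service €17.76 = €183.07

€183.07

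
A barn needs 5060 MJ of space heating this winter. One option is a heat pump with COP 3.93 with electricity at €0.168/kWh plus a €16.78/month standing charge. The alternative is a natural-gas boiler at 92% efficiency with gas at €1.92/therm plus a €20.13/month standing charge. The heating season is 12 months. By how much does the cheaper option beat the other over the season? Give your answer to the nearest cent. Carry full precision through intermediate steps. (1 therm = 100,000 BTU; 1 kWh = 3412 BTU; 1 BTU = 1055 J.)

Heat load = 5060 MJ = 5,060,000,000 J / 1055 = 4,796,209 BTU
Gas: input = 4,796,209 / 0.92 = 5,213,270 BTU = 52.13 therm → 52.13 × €1.92 = €100.09; + 12 × €20.13 standing = €341.65
Heat pump: 4,796,209 BTU / 3412 = 1,406 kWh heat; / 3.93 = 357.7 kWh in → × €0.168 = €60.09; + 12 × €16.78 standing = €261.45
Difference = |€341.65 − €261.45| = €80.20

€80.20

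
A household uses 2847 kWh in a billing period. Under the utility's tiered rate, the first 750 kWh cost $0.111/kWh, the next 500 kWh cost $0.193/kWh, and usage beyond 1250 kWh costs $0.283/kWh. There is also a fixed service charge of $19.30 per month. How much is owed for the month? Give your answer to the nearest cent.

First 750 kWh × $0.111 = $83.25
Next 500 kWh × $0.193 = $96.50
Remaining 1597 kWh × $0.283 = $451.95
Energy charge = $631.70; + service $19.30 = $651.00

$651.00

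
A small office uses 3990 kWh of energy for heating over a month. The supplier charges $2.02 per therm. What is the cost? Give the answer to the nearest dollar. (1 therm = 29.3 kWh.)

$275

3990 kWh × (0.03413 therm/kWh) = 136.2 therm
Cost = 136.2 therm × $2.02/therm = $275.08 ≈ $275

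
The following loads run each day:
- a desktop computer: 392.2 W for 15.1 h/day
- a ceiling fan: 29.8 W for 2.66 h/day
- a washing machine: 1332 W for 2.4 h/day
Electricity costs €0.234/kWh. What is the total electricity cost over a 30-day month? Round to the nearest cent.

desktop computer: 392.2 W × 15.1 h × 30 d = 177,667 Wh = 177.7 kWh
ceiling fan: 29.8 W × 2.66 h × 30 d = 2,378 Wh = 2.378 kWh
washing machine: 1332 W × 2.4 h × 30 d = 95,904 Wh = 95.9 kWh
Total energy = 177.7 + 2.378 + 95.9 = 275.9 kWh
Cost = 275.9 kWh × €0.234 = €64.57

€64.57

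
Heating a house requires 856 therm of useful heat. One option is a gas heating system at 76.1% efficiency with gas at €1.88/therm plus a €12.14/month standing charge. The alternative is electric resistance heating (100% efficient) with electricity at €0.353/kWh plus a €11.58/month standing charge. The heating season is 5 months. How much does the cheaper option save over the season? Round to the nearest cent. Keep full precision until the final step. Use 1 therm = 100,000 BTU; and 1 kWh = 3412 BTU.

Heat load = 856 therm × 100,000 = 85,600,000 BTU
Gas: input = 85,600,000 / 0.761 = 112,483,574 BTU = 1,125 therm → 1,125 × €1.88 = €2,114.69; + 5 × €12.14 standing = €2,175.39
Electric: 85,600,000 BTU / 3412 = 25,090 kWh → × €0.353 = €8,856.04; + 5 × €11.58 standing = €8,913.94
Difference = |€2,175.39 − €8,913.94| = €6,738.55

€6738.55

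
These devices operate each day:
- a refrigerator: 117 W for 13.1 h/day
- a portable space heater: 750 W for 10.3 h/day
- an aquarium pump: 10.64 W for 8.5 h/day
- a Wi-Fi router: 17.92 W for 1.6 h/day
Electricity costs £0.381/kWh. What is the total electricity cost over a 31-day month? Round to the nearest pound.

£111

refrigerator: 117 W × 13.1 h × 31 d = 47,514 Wh = 47.51 kWh
portable space heater: 750 W × 10.3 h × 31 d = 239,475 Wh = 239.5 kWh
aquarium pump: 10.64 W × 8.5 h × 31 d = 2,804 Wh = 2.804 kWh
Wi-Fi router: 17.92 W × 1.6 h × 31 d = 889 Wh = 0.8888 kWh
Total energy = 47.51 + 239.5 + 2.804 + 0.8888 = 290.7 kWh
Cost = 290.7 kWh × £0.381 = £110.75 ≈ £111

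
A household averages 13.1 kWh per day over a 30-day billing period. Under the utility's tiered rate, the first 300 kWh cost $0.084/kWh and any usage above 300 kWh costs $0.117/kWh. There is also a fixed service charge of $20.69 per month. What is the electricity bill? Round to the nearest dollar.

Usage = 13.1 kWh/day × 30 days = 393 kWh
First 300 kWh × $0.084 = $25.20
Remaining 93 kWh × $0.117 = $10.88
Energy charge = $36.08; + service $20.69 = $56.77 ≈ $57

$57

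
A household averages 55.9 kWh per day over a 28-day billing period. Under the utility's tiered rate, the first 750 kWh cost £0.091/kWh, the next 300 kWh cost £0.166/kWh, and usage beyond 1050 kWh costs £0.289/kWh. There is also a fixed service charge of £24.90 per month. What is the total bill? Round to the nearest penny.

£291.84

Usage = 55.9 kWh/day × 28 days = 1565.2 kWh
First 750 kWh × £0.091 = £68.25
Next 300 kWh × £0.166 = £49.80
Remaining 515.2 kWh × £0.289 = £148.89
Energy charge = £266.94; + service £24.90 = £291.84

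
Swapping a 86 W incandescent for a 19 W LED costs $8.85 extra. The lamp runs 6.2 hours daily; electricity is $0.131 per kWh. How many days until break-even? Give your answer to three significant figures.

Power saved = 86 − 19 = 67 W
Daily energy saved = 67 W × 6.2 h = 415.4 Wh = 0.4154 kWh
Daily savings = 0.4154 × $0.131 = $0.0544
Payback = $8.85 / $0.0544 per day = 162.6 days

163 days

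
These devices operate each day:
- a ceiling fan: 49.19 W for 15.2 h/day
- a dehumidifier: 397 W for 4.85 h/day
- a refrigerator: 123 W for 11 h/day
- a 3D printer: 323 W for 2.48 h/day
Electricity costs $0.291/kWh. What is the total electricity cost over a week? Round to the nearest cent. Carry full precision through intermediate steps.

ceiling fan: 49.19 W × 15.2 h × 7 d = 5,234 Wh = 5.234 kWh
dehumidifier: 397 W × 4.85 h × 7 d = 13,478 Wh = 13.48 kWh
refrigerator: 123 W × 11 h × 7 d = 9,471 Wh = 9.471 kWh
3D printer: 323 W × 2.48 h × 7 d = 5,607 Wh = 5.607 kWh
Total energy = 5.234 + 13.48 + 9.471 + 5.607 = 33.79 kWh
Cost = 33.79 kWh × $0.291 = $9.83

$9.83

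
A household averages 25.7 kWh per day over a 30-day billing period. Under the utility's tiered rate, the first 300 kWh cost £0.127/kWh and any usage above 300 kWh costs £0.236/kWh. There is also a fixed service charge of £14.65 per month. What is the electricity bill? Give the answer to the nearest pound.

£164

Usage = 25.7 kWh/day × 30 days = 771 kWh
First 300 kWh × £0.127 = £38.10
Remaining 471 kWh × £0.236 = £111.16
Energy charge = £149.26; + service £14.65 = £163.91 ≈ £164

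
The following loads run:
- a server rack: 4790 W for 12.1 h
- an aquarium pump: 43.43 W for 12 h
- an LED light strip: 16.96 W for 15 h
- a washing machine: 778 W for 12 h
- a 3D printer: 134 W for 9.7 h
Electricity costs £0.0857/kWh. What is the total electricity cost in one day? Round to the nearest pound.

£6

server rack: 4790 W × 12.1 h = 57,959 Wh = 57.96 kWh
aquarium pump: 43.43 W × 12 h = 521 Wh = 0.5212 kWh
LED light strip: 16.96 W × 15 h = 254 Wh = 0.2544 kWh
washing machine: 778 W × 12 h = 9,336 Wh = 9.336 kWh
3D printer: 134 W × 9.7 h = 1,300 Wh = 1.3 kWh
Total energy = 57.96 + 0.5212 + 0.2544 + 9.336 + 1.3 = 69.37 kWh
Cost = 69.37 kWh × £0.0857 = £5.95 ≈ £6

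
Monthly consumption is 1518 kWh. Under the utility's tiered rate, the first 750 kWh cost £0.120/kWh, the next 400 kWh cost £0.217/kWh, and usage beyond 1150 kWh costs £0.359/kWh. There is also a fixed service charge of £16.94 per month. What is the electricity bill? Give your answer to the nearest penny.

First 750 kWh × £0.120 = £90.00
Next 400 kWh × £0.217 = £86.80
Remaining 368 kWh × £0.359 = £132.11
Energy charge = £308.91; + service £16.94 = £325.85

£325.85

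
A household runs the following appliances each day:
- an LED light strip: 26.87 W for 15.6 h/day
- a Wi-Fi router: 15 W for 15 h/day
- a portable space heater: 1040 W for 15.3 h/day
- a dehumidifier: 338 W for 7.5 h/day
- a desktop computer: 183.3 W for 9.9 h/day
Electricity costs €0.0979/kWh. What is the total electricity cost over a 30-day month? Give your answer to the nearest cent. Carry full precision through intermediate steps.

€61.40

LED light strip: 26.87 W × 15.6 h × 30 d = 12,575 Wh = 12.58 kWh
Wi-Fi router: 15 W × 15 h × 30 d = 6,750 Wh = 6.75 kWh
portable space heater: 1040 W × 15.3 h × 30 d = 477,360 Wh = 477.4 kWh
dehumidifier: 338 W × 7.5 h × 30 d = 76,050 Wh = 76.05 kWh
desktop computer: 183.3 W × 9.9 h × 30 d = 54,440 Wh = 54.44 kWh
Total energy = 12.58 + 6.75 + 477.4 + 76.05 + 54.44 = 627.2 kWh
Cost = 627.2 kWh × €0.0979 = €61.40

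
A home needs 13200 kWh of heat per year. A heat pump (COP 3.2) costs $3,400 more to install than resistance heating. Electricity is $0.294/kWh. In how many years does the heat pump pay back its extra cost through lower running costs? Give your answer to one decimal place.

Resistance: 13200 kWh × $0.294 = $3,880.80/yr
Heat pump: 13200 / 3.2 = 4125 kWh in → × $0.294 = $1,212.75/yr
Annual savings = $2,668.05
Payback = $3,400 / $2,668.05 = 1.27 years

1.3 years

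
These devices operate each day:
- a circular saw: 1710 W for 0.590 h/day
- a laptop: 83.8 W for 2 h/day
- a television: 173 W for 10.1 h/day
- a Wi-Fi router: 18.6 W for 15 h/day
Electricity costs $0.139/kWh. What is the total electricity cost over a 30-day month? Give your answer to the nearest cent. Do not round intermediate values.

$13.36

circular saw: 1710 W × 0.590 h × 30 d = 30,267 Wh = 30.27 kWh
laptop: 83.8 W × 2 h × 30 d = 5,028 Wh = 5.028 kWh
television: 173 W × 10.1 h × 30 d = 52,419 Wh = 52.42 kWh
Wi-Fi router: 18.6 W × 15 h × 30 d = 8,370 Wh = 8.37 kWh
Total energy = 30.27 + 5.028 + 52.42 + 8.37 = 96.08 kWh
Cost = 96.08 kWh × $0.139 = $13.36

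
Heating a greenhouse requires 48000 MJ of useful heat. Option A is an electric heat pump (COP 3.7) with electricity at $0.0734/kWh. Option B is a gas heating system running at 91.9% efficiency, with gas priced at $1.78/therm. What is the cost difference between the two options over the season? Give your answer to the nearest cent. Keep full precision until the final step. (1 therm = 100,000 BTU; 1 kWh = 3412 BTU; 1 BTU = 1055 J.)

$616.71

Heat load = 48000 MJ = 48,000,000,000 J / 1055 = 45,497,630 BTU
Gas: input = 45,497,630 / 0.919 = 49,507,759 BTU = 495.1 therm → 495.1 × $1.78 = $881.24
Heat pump: 45,497,630 BTU / 3412 = 13,330 kWh heat; / 3.7 = 3,604 kWh in → × $0.0734 = $264.53
Difference = |$881.24 − $264.53| = $616.71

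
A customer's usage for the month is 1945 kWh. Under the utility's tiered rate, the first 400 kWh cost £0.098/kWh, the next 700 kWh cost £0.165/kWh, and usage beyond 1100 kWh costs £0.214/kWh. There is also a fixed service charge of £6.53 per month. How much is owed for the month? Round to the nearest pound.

£342

First 400 kWh × £0.098 = £39.20
Next 700 kWh × £0.165 = £115.50
Remaining 845 kWh × £0.214 = £180.83
Energy charge = £335.53; + service £6.53 = £342.06 ≈ £342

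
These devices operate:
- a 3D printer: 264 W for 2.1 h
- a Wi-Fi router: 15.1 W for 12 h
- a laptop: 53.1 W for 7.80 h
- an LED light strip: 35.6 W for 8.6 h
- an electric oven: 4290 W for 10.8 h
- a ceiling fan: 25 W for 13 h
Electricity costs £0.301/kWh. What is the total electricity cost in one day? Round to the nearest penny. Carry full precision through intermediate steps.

3D printer: 264 W × 2.1 h = 554 Wh = 0.5544 kWh
Wi-Fi router: 15.1 W × 12 h = 181 Wh = 0.1812 kWh
laptop: 53.1 W × 7.80 h = 414 Wh = 0.4142 kWh
LED light strip: 35.6 W × 8.6 h = 306 Wh = 0.3062 kWh
electric oven: 4290 W × 10.8 h = 46,332 Wh = 46.33 kWh
ceiling fan: 25 W × 13 h = 325 Wh = 0.325 kWh
Total energy = 0.5544 + 0.1812 + 0.4142 + 0.3062 + 46.33 + 0.325 = 48.11 kWh
Cost = 48.11 kWh × £0.301 = £14.48

£14.48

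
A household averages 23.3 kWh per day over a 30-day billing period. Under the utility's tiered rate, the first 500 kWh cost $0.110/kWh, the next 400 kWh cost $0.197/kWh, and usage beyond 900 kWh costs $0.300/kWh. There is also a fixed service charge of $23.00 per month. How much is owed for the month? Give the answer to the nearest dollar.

Usage = 23.3 kWh/day × 30 days = 699 kWh
First 500 kWh × $0.110 = $55.00
Next 199 kWh × $0.197 = $39.20
Remaining tier: 0 kWh (not reached)
Energy charge = $94.20; + service $23.00 = $117.20 ≈ $117

$117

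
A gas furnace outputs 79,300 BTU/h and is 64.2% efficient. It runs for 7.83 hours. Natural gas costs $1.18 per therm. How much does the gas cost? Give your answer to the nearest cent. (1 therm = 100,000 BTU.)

$11.41

Heat delivered = 79,300 BTU/h × 7.83 h = 620,919 BTU
Gas input = 620,919 / 0.642 = 967,164 BTU
= 967,164 / 100,000 = 9.672 therm
Cost = 9.672 × $1.18/therm = $11.41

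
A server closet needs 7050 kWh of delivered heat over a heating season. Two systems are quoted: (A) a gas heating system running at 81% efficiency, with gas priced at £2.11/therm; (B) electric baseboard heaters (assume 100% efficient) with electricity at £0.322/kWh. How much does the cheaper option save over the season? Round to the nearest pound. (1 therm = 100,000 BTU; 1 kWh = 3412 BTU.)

Heat load = 7050 kWh × 3412 = 24,054,600 BTU
Gas: input = 24,054,600 / 0.81 = 29,697,037 BTU = 297 therm → 297 × £2.11 = £626.61
Electric: 24,054,600 BTU / 3412 = 7,050 kWh → × £0.322 = £2,270.10
Difference = |£626.61 − £2,270.10| = £1,643.49 ≈ £1643

£1643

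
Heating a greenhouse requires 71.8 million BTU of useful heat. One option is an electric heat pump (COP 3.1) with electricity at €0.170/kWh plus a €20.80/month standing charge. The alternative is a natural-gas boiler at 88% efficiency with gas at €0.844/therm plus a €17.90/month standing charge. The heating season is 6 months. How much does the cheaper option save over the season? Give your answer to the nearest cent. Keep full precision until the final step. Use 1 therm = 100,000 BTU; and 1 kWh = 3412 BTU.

Heat load = 71.8 × 10⁶ BTU = 71,800,000 BTU
Gas: input = 71,800,000 / 0.88 = 81,590,909 BTU = 815.9 therm → 815.9 × €0.844 = €688.63; + 6 × €17.90 standing = €796.03
Heat pump: 71,800,000 BTU / 3412 = 21,040 kWh heat; / 3.1 = 6,788 kWh in → × €0.170 = €1,153.99; + 6 × €20.80 standing = €1,278.79
Difference = |€796.03 − €1,278.79| = €482.76

€482.76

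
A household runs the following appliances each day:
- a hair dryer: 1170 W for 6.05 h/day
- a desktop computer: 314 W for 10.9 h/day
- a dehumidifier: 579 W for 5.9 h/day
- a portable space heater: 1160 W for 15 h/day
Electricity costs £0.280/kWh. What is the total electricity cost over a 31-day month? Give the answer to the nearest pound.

£272

hair dryer: 1170 W × 6.05 h × 31 d = 219,434 Wh = 219.4 kWh
desktop computer: 314 W × 10.9 h × 31 d = 106,101 Wh = 106.1 kWh
dehumidifier: 579 W × 5.9 h × 31 d = 105,899 Wh = 105.9 kWh
portable space heater: 1160 W × 15 h × 31 d = 539,400 Wh = 539.4 kWh
Total energy = 219.4 + 106.1 + 105.9 + 539.4 = 970.8 kWh
Cost = 970.8 kWh × £0.280 = £271.83 ≈ £272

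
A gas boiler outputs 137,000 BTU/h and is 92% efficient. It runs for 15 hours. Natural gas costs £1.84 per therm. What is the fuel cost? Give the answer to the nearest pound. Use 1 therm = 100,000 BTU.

£41

Heat delivered = 137,000 BTU/h × 15 h = 2,055,000 BTU
Gas input = 2,055,000 / 0.92 = 2,233,696 BTU
= 2,233,696 / 100,000 = 22.34 therm
Cost = 22.34 × £1.84/therm = £41.10 ≈ £41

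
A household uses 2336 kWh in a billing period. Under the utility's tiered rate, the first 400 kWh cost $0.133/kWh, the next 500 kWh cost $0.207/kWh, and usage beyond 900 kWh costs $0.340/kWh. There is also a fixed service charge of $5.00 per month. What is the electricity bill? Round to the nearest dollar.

First 400 kWh × $0.133 = $53.20
Next 500 kWh × $0.207 = $103.50
Remaining 1436 kWh × $0.340 = $488.24
Energy charge = $644.94; + service $5.00 = $649.94 ≈ $650

$650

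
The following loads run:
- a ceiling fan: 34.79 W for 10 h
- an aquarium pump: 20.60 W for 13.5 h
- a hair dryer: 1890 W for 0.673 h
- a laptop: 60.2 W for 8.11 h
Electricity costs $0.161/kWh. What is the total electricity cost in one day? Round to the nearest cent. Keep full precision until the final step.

$0.38

ceiling fan: 34.79 W × 10 h = 348 Wh = 0.3479 kWh
aquarium pump: 20.60 W × 13.5 h = 278 Wh = 0.2781 kWh
hair dryer: 1890 W × 0.673 h = 1,272 Wh = 1.272 kWh
laptop: 60.2 W × 8.11 h = 488 Wh = 0.4882 kWh
Total energy = 0.3479 + 0.2781 + 1.272 + 0.4882 = 2.386 kWh
Cost = 2.386 kWh × $0.161 = $0.38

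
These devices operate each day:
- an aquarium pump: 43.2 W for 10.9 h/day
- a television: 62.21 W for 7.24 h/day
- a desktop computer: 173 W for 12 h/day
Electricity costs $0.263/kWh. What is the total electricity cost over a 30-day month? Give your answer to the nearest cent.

aquarium pump: 43.2 W × 10.9 h × 30 d = 14,126 Wh = 14.13 kWh
television: 62.21 W × 7.24 h × 30 d = 13,512 Wh = 13.51 kWh
desktop computer: 173 W × 12 h × 30 d = 62,280 Wh = 62.28 kWh
Total energy = 14.13 + 13.51 + 62.28 = 89.92 kWh
Cost = 89.92 kWh × $0.263 = $23.65

$23.65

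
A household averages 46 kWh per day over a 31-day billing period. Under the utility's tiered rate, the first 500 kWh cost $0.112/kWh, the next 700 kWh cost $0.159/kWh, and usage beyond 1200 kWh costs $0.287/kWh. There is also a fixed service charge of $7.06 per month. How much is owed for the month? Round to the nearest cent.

$239.22

Usage = 46 kWh/day × 31 days = 1426 kWh
First 500 kWh × $0.112 = $56.00
Next 700 kWh × $0.159 = $111.30
Remaining 226 kWh × $0.287 = $64.86
Energy charge = $232.16; + service $7.06 = $239.22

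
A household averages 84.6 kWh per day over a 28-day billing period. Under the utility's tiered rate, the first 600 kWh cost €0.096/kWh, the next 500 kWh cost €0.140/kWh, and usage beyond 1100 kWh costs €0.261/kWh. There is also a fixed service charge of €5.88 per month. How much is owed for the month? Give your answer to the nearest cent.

Usage = 84.6 kWh/day × 28 days = 2368.8 kWh
First 600 kWh × €0.096 = €57.60
Next 500 kWh × €0.140 = €70.00
Remaining 1268.8 kWh × €0.261 = €331.16
Energy charge = €458.76; + service €5.88 = €464.64

€464.64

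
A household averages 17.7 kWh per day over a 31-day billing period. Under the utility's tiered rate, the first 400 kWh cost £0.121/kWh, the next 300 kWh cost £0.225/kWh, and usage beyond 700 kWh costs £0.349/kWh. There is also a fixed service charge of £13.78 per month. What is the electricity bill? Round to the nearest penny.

£95.64

Usage = 17.7 kWh/day × 31 days = 548.7 kWh
First 400 kWh × £0.121 = £48.40
Next 148.7 kWh × £0.225 = £33.46
Remaining tier: 0 kWh (not reached)
Energy charge = £81.86; + service £13.78 = £95.64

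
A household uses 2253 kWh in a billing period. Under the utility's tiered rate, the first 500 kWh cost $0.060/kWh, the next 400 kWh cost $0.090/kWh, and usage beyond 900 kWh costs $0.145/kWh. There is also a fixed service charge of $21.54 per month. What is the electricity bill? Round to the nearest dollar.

First 500 kWh × $0.060 = $30.00
Next 400 kWh × $0.090 = $36.00
Remaining 1353 kWh × $0.145 = $196.18
Energy charge = $262.18; + service $21.54 = $283.72 ≈ $284

$284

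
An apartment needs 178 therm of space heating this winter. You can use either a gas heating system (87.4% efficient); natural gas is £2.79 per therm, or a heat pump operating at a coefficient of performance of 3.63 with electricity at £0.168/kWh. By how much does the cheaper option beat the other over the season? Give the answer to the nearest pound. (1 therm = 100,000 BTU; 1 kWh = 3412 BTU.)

£327

Heat load = 178 therm × 100,000 = 17,800,000 BTU
Gas: input = 17,800,000 / 0.874 = 20,366,133 BTU = 203.7 therm → 203.7 × £2.79 = £568.22
Heat pump: 17,800,000 BTU / 3412 = 5,217 kWh heat; / 3.63 = 1,437 kWh in → × £0.168 = £241.44
Difference = |£568.22 − £241.44| = £326.77 ≈ £327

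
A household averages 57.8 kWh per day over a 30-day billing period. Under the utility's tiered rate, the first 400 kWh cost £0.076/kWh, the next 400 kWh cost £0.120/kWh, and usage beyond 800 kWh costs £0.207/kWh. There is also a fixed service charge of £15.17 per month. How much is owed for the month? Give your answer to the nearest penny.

£286.91

Usage = 57.8 kWh/day × 30 days = 1734 kWh
First 400 kWh × £0.076 = £30.40
Next 400 kWh × £0.120 = £48.00
Remaining 934 kWh × £0.207 = £193.34
Energy charge = £271.74; + service £15.17 = £286.91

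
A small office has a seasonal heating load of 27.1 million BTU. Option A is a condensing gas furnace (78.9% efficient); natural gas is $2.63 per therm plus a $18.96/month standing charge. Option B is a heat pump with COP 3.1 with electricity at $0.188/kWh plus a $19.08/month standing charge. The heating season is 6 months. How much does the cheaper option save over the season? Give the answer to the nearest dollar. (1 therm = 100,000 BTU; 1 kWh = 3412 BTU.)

$421

Heat load = 27.1 × 10⁶ BTU = 27,100,000 BTU
Gas: input = 27,100,000 / 0.789 = 34,347,275 BTU = 343.5 therm → 343.5 × $2.63 = $903.33; + 6 × $18.96 standing = $1,017.09
Heat pump: 27,100,000 BTU / 3412 = 7,943 kWh heat; / 3.1 = 2,562 kWh in → × $0.188 = $481.68; + 6 × $19.08 standing = $596.16
Difference = |$1,017.09 − $596.16| = $420.94 ≈ $421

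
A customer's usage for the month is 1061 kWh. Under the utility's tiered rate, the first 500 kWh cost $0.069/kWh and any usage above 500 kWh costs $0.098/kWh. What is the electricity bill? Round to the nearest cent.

First 500 kWh × $0.069 = $34.50
Remaining 561 kWh × $0.098 = $54.98
Total = $89.48

$89.48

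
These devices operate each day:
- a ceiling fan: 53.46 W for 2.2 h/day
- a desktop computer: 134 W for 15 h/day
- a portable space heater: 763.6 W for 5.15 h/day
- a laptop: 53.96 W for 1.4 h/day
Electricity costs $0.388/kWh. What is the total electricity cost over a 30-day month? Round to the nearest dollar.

ceiling fan: 53.46 W × 2.2 h × 30 d = 3,528 Wh = 3.528 kWh
desktop computer: 134 W × 15 h × 30 d = 60,300 Wh = 60.3 kWh
portable space heater: 763.6 W × 5.15 h × 30 d = 117,976 Wh = 118 kWh
laptop: 53.96 W × 1.4 h × 30 d = 2,266 Wh = 2.266 kWh
Total energy = 3.528 + 60.3 + 118 + 2.266 = 184.1 kWh
Cost = 184.1 kWh × $0.388 = $71.42 ≈ $71

$71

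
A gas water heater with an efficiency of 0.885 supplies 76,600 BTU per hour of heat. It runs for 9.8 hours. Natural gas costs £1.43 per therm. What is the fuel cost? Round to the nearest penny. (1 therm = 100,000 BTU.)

Heat delivered = 76,600 BTU/h × 9.8 h = 750,680 BTU
Gas input = 750,680 / 0.885 = 848,226 BTU
= 848,226 / 100,000 = 8.482 therm
Cost = 8.482 × £1.43/therm = £12.13

£12.13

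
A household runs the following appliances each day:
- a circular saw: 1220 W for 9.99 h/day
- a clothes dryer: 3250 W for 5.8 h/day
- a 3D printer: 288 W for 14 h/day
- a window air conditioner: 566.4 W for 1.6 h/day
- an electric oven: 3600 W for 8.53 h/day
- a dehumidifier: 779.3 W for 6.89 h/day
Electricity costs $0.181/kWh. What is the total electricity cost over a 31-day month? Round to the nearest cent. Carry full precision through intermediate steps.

circular saw: 1220 W × 9.99 h × 31 d = 377,822 Wh = 377.8 kWh
clothes dryer: 3250 W × 5.8 h × 31 d = 584,350 Wh = 584.4 kWh
3D printer: 288 W × 14 h × 31 d = 124,992 Wh = 125 kWh
window air conditioner: 566.4 W × 1.6 h × 31 d = 28,093 Wh = 28.09 kWh
electric oven: 3600 W × 8.53 h × 31 d = 951,948 Wh = 951.9 kWh
dehumidifier: 779.3 W × 6.89 h × 31 d = 166,451 Wh = 166.5 kWh
Total energy = 377.8 + 584.4 + 125 + 28.09 + 951.9 + 166.5 = 2,234 kWh
Cost = 2,234 kWh × $0.181 = $404.29

$404.29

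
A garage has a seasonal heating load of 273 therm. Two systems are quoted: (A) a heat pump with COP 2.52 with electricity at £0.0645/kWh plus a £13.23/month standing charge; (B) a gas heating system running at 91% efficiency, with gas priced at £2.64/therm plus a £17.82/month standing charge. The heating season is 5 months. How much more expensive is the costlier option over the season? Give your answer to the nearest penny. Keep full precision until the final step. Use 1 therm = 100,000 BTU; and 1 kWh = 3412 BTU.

£610.16

Heat load = 273 therm × 100,000 = 27,300,000 BTU
Gas: input = 27,300,000 / 0.91 = 30,000,000 BTU = 300 therm → 300 × £2.64 = £792.00; + 5 × £17.82 standing = £881.10
Heat pump: 27,300,000 BTU / 3412 = 8,001 kWh heat; / 2.52 = 3,175 kWh in → × £0.0645 = £204.79; + 5 × £13.23 standing = £270.94
Difference = |£881.10 − £270.94| = £610.16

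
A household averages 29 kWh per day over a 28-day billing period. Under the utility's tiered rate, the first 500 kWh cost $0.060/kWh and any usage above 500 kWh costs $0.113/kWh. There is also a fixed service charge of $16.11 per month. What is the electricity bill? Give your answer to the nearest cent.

Usage = 29 kWh/day × 28 days = 812 kWh
First 500 kWh × $0.060 = $30.00
Remaining 312 kWh × $0.113 = $35.26
Energy charge = $65.26; + service $16.11 = $81.37

$81.37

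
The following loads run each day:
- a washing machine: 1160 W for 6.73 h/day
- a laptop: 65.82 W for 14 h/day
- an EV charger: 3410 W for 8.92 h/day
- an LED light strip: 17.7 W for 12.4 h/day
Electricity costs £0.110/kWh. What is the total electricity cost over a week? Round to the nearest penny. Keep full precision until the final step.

£30.31

washing machine: 1160 W × 6.73 h × 7 d = 54,648 Wh = 54.65 kWh
laptop: 65.82 W × 14 h × 7 d = 6,450 Wh = 6.45 kWh
EV charger: 3410 W × 8.92 h × 7 d = 212,920 Wh = 212.9 kWh
LED light strip: 17.7 W × 12.4 h × 7 d = 1,536 Wh = 1.536 kWh
Total energy = 54.65 + 6.45 + 212.9 + 1.536 = 275.6 kWh
Cost = 275.6 kWh × £0.110 = £30.31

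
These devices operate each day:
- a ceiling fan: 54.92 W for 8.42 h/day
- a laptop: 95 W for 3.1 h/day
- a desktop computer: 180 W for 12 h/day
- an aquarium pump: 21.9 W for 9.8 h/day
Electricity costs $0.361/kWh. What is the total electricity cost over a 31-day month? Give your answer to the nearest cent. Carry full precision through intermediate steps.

$35.05

ceiling fan: 54.92 W × 8.42 h × 31 d = 14,335 Wh = 14.34 kWh
laptop: 95 W × 3.1 h × 31 d = 9,130 Wh = 9.13 kWh
desktop computer: 180 W × 12 h × 31 d = 66,960 Wh = 66.96 kWh
aquarium pump: 21.9 W × 9.8 h × 31 d = 6,653 Wh = 6.653 kWh
Total energy = 14.34 + 9.13 + 66.96 + 6.653 = 97.08 kWh
Cost = 97.08 kWh × $0.361 = $35.05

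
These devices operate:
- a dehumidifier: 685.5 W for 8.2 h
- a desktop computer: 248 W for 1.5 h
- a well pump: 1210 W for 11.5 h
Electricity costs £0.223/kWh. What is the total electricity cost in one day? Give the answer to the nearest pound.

dehumidifier: 685.5 W × 8.2 h = 5,621 Wh = 5.621 kWh
desktop computer: 248 W × 1.5 h = 372 Wh = 0.372 kWh
well pump: 1210 W × 11.5 h = 13,915 Wh = 13.91 kWh
Total energy = 5.621 + 0.372 + 13.91 = 19.91 kWh
Cost = 19.91 kWh × £0.223 = £4.44 ≈ £4

£4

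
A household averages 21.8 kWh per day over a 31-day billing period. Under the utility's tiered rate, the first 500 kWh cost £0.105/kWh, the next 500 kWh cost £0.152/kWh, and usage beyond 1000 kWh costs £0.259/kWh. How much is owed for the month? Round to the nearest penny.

Usage = 21.8 kWh/day × 31 days = 675.8 kWh
First 500 kWh × £0.105 = £52.50
Next 175.8 kWh × £0.152 = £26.72
Remaining tier: 0 kWh (not reached)
Total = £79.22

£79.22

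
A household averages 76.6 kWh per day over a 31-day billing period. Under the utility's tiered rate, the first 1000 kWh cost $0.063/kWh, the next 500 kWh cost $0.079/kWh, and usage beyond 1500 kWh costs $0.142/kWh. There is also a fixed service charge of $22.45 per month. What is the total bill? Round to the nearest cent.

Usage = 76.6 kWh/day × 31 days = 2374.6 kWh
First 1000 kWh × $0.063 = $63.00
Next 500 kWh × $0.079 = $39.50
Remaining 874.6 kWh × $0.142 = $124.19
Energy charge = $226.69; + service $22.45 = $249.14

$249.14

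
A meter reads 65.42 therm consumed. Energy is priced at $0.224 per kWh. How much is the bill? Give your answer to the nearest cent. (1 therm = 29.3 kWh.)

$429.36

65.42 therm × (29.3 kWh/therm) = 1,917 kWh
Cost = 1,917 kWh × $0.224/kWh = $429.36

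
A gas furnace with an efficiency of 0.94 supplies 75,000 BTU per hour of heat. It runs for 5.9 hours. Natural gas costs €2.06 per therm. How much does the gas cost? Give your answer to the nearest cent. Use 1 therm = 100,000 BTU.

€9.70

Heat delivered = 75,000 BTU/h × 5.9 h = 442,500 BTU
Gas input = 442,500 / 0.94 = 470,745 BTU
= 470,745 / 100,000 = 4.707 therm
Cost = 4.707 × €2.06/therm = €9.70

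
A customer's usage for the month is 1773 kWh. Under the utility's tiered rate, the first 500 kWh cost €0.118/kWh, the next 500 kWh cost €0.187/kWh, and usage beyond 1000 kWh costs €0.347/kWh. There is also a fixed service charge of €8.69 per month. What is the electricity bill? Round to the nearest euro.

First 500 kWh × €0.118 = €59.00
Next 500 kWh × €0.187 = €93.50
Remaining 773 kWh × €0.347 = €268.23
Energy charge = €420.73; + service €8.69 = €429.42 ≈ €429

€429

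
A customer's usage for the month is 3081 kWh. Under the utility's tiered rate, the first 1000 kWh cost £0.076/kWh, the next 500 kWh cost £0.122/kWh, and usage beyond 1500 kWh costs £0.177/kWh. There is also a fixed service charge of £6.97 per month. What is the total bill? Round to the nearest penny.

First 1000 kWh × £0.076 = £76.00
Next 500 kWh × £0.122 = £61.00
Remaining 1581 kWh × £0.177 = £279.84
Energy charge = £416.84; + service £6.97 = £423.81

£423.81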